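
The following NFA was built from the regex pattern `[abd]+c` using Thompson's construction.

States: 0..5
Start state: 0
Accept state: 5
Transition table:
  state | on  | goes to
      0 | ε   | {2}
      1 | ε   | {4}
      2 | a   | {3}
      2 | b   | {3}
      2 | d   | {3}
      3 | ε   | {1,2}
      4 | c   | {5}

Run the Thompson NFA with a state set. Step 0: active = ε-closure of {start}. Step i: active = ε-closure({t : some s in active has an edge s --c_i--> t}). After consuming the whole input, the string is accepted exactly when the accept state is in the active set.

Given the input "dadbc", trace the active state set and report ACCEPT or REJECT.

S₀ = ε-closure({0}) = {0,2}
'd' @ 1: {1,2,3,4}
'a' @ 2: {1,2,3,4}
'd' @ 3: {1,2,3,4}
'b' @ 4: {1,2,3,4}
'c' @ 5: {5}  (accept∈set)
after full input: {5}  (accept=5 in)

Answer: ACCEPT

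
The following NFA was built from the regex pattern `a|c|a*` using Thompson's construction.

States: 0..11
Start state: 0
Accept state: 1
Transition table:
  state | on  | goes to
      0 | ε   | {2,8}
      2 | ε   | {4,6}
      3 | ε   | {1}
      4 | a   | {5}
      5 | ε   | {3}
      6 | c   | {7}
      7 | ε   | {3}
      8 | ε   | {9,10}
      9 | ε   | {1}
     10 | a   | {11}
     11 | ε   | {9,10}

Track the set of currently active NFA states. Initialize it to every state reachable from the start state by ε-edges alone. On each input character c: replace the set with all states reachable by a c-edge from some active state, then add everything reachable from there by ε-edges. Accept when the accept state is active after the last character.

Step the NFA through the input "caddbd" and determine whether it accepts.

S₀ = ε-closure({0}) = {0,1,2,4,6,8,9,10}
'c' @ 1: {1,3,7}  [accepting]
'a' @ 2: {}  — state set empty
rest 'ddbd' ignored (set empty)
final: {}; accept 1 not in set

Answer: REJECT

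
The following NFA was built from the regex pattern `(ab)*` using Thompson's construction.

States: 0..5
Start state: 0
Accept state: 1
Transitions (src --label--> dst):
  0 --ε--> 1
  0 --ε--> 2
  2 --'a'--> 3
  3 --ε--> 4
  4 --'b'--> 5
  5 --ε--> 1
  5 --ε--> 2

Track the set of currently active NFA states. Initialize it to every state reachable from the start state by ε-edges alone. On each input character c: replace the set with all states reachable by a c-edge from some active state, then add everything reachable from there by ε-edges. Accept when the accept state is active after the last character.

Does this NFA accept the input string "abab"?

initial (ε-close {0}): {0,1,2}
'a' @ 1: {3,4}
'b' @ 2: {1,2,5}  ✓accept
'a' @ 3: {3,4}
'b' @ 4: {1,2,5}  ✓accept
after full input: {1,2,5}  (accept=1 in)

Answer: ACCEPT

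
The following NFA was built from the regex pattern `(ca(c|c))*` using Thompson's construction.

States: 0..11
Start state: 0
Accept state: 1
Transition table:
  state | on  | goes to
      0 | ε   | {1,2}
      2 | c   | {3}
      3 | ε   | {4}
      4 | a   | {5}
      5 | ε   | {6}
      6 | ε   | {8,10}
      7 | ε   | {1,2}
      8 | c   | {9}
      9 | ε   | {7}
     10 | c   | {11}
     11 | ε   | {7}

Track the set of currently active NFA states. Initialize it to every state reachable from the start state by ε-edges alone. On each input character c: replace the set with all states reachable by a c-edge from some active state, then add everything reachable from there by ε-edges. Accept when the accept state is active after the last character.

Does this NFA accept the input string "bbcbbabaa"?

initial (ε-close {0}): {0,1,2}
'b' @ 1: {}  — no active states
rest 'bcbbabaa' ignored (set empty)
after full input: {}  (accept=1 not in)

Answer: REJECT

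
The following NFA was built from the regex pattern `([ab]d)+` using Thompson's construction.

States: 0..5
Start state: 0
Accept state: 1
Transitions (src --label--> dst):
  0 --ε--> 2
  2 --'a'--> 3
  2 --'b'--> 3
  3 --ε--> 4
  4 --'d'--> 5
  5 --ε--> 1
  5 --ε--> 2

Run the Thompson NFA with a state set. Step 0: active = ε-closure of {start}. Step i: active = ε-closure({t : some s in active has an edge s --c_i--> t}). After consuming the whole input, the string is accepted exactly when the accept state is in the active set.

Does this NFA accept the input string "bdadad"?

S₀ = ε-closure({0}) = {0,2}
'b' @ 1: {3,4}
'd' @ 2: {1,2,5}  [accepting]
'a' @ 3: {3,4}
'd' @ 4: {1,2,5}  [accepting]
'a' @ 5: {3,4}
'd' @ 6: {1,2,5}  [accepting]
end set {1,2,5} — state 1 in

Answer: ACCEPT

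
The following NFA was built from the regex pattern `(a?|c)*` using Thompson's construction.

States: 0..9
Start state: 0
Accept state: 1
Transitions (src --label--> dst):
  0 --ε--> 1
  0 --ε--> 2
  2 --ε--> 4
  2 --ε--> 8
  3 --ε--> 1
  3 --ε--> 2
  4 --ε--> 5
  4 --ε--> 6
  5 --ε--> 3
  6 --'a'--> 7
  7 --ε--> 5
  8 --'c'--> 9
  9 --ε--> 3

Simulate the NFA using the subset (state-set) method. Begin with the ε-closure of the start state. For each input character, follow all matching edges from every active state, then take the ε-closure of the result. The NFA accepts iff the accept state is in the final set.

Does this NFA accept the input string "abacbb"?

Answer: REJECT

Steps:
initial (ε-close {0}): {0,1,2,3,4,5,6,8}
'a' @ 1: {1,2,3,4,5,6,7,8}  (accept∈set)
'b' @ 2: {}  — dead — no transitions
rest 'acbb' ignored (set empty)
end set {} — state 1 not in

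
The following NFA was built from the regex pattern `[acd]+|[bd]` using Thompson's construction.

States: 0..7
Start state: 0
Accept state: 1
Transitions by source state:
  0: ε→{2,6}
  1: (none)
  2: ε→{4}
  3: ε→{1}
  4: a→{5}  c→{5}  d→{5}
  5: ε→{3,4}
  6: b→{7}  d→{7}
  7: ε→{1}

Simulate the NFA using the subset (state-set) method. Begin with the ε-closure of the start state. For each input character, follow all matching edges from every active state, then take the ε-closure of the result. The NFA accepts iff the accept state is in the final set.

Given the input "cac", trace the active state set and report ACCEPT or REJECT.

Answer: ACCEPT

Steps:
start: ε-closure({0}) = {0,2,4,6}
'c' @ 1: {1,3,4,5}  ✓accept
'a' @ 2: {1,3,4,5}  ✓accept
'c' @ 3: {1,3,4,5}  ✓accept
end set {1,3,4,5} — state 1 in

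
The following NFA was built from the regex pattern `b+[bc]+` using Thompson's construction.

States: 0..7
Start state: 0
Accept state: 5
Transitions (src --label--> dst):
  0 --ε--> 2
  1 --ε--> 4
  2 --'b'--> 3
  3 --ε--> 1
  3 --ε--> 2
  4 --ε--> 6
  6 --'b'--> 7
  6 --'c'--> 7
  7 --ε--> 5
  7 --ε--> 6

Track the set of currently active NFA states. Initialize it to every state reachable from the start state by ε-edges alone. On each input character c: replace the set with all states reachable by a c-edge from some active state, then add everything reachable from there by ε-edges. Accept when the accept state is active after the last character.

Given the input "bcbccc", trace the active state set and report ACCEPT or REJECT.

start: ε-closure({0}) = {0,2}
'b' @ 1: {1,2,3,4,6}
'c' @ 2: {5,6,7}  (accept∈set)
'b' @ 3: {5,6,7}  (accept∈set)
'c' @ 4: {5,6,7}  (accept∈set)
'c' @ 5: {5,6,7}  (accept∈set)
'c' @ 6: {5,6,7}  (accept∈set)
end set {5,6,7} — state 5 in

Answer: ACCEPT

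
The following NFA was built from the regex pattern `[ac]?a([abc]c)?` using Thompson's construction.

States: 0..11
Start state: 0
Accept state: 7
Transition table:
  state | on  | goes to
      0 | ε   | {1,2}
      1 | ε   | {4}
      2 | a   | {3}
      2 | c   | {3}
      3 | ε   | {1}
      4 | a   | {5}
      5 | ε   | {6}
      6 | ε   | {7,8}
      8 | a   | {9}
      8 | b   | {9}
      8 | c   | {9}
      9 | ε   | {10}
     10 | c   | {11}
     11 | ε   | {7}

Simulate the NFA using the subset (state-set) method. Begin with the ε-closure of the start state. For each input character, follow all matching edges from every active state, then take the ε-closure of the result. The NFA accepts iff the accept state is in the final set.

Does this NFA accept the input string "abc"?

Answer: ACCEPT

Trace:
initial (ε-close {0}): {0,1,2,4}
'a' @ 1: {1,3,4,5,6,7,8}  (accept∈set)
'b' @ 2: {9,10}
'c' @ 3: {7,11}  (accept∈set)
final: {7,11}; accept 7 in set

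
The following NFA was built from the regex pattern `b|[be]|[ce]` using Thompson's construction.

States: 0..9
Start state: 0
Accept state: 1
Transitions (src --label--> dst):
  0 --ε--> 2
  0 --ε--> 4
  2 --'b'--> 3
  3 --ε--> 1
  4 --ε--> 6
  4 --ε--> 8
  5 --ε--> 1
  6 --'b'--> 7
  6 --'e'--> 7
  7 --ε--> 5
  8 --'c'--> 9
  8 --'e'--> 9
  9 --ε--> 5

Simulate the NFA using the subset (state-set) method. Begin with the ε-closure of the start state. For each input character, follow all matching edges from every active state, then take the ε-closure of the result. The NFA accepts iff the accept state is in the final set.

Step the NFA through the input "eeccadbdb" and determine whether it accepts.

initial (ε-close {0}): {0,2,4,6,8}
'e' @ 1: {1,5,7,9}  (accept∈set)
'e' @ 2: {}  — state set empty
rest 'ccadbdb' ignored (set empty)
after full input: {}  (accept=1 not in)

Answer: REJECT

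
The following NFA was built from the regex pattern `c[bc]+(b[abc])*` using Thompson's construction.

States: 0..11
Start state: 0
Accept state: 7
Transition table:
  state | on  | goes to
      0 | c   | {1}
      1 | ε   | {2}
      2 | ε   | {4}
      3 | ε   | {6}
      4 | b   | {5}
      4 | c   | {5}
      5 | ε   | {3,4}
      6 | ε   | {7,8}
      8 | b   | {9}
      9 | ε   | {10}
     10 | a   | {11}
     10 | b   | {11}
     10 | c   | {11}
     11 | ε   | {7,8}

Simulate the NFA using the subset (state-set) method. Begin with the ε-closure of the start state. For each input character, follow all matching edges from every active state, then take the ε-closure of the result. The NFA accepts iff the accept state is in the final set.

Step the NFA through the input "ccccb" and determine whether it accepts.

initial (ε-close {0}): {0}
'c' @ 1: {1,2,4}
'c' @ 2: {3,4,5,6,7,8}  ✓accept
'c' @ 3: {3,4,5,6,7,8}  ✓accept
'c' @ 4: {3,4,5,6,7,8}  ✓accept
'b' @ 5: {3,4,5,6,7,8,9,10}  ✓accept
final: {3,4,5,6,7,8,9,10}; accept 7 in set

Answer: ACCEPT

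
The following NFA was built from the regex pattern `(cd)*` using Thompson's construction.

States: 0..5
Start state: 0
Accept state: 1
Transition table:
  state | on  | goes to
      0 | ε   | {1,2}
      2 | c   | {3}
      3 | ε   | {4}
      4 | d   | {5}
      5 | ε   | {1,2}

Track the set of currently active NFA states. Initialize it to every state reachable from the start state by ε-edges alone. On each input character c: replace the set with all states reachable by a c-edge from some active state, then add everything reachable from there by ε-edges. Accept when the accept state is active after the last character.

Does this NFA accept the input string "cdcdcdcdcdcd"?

initial (ε-close {0}): {0,1,2}
'c' @ 1: {3,4}
'd' @ 2: {1,2,5}  (accept∈set)
'c' @ 3: {3,4}
'd' @ 4: {1,2,5}  (accept∈set)
'c' @ 5: {3,4}
'd' @ 6: {1,2,5}  (accept∈set)
'c' @ 7: {3,4}
'd' @ 8: {1,2,5}  (accept∈set)
'c' @ 9: {3,4}
'd' @ 10: {1,2,5}  (accept∈set)
'c' @ 11: {3,4}
'd' @ 12: {1,2,5}  (accept∈set)
after full input: {1,2,5}  (accept=1 in)

Answer: ACCEPT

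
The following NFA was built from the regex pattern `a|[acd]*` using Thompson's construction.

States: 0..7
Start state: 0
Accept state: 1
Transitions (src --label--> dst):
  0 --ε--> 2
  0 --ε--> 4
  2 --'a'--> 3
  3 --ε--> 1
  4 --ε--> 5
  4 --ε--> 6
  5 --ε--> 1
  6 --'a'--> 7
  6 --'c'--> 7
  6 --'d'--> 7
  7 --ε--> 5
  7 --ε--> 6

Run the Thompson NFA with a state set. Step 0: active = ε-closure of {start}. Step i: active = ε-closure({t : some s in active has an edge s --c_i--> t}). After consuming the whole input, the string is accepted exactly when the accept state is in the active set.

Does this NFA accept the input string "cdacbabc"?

start: ε-closure({0}) = {0,1,2,4,5,6}
'c' @ 1: {1,5,6,7}  [accepting]
'd' @ 2: {1,5,6,7}  [accepting]
'a' @ 3: {1,5,6,7}  [accepting]
'c' @ 4: {1,5,6,7}  [accepting]
'b' @ 5: {}  — dead — no transitions
rest 'abc' ignored (set empty)
end set {} — state 1 not in

Answer: REJECT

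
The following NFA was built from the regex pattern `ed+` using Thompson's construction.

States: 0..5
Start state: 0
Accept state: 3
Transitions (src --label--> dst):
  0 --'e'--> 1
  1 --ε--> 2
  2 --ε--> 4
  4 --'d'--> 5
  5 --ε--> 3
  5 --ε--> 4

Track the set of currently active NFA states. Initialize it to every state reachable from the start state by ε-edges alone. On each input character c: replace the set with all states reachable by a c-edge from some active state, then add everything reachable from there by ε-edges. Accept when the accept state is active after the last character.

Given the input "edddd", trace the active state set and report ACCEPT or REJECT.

start: ε-closure({0}) = {0}
'e' @ 1: {1,2,4}
'd' @ 2: {3,4,5}  ✓accept
'd' @ 3: {3,4,5}  ✓accept
'd' @ 4: {3,4,5}  ✓accept
'd' @ 5: {3,4,5}  ✓accept
after full input: {3,4,5}  (accept=3 in)

Answer: ACCEPT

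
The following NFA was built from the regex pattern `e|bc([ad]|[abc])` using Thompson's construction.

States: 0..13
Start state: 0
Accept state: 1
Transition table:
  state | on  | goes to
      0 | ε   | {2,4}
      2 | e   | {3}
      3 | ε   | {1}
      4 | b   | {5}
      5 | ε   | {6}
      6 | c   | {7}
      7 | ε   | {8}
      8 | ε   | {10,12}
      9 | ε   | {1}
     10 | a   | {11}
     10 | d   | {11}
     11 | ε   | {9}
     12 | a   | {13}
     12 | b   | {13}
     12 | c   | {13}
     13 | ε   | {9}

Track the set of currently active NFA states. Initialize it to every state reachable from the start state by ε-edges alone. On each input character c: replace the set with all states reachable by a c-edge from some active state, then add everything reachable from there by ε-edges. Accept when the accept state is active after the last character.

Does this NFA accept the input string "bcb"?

S₀ = ε-closure({0}) = {0,2,4}
'b' @ 1: {5,6}
'c' @ 2: {7,8,10,12}
'b' @ 3: {1,9,13}  [accepting]
end set {1,9,13} — state 1 in

Answer: ACCEPT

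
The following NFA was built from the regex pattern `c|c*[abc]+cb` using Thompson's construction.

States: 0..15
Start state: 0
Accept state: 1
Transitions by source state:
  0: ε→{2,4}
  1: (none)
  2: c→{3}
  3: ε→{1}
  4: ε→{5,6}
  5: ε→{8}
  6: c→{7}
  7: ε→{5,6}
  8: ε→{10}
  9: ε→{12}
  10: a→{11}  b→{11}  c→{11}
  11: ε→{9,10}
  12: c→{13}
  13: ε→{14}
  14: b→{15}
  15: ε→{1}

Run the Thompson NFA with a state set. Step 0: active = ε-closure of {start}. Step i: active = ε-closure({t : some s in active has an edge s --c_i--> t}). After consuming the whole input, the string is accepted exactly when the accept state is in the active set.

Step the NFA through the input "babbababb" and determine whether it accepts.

Answer: REJECT

Derivation:
initial (ε-close {0}): {0,2,4,5,6,8,10}
'b' @ 1: {9,10,11,12}
'a' @ 2: {9,10,11,12}
'b' @ 3: {9,10,11,12}
'b' @ 4: {9,10,11,12}
'a' @ 5: {9,10,11,12}
'b' @ 6: {9,10,11,12}
'a' @ 7: {9,10,11,12}
'b' @ 8: {9,10,11,12}
'b' @ 9: {9,10,11,12}
end set {9,10,11,12} — state 1 not in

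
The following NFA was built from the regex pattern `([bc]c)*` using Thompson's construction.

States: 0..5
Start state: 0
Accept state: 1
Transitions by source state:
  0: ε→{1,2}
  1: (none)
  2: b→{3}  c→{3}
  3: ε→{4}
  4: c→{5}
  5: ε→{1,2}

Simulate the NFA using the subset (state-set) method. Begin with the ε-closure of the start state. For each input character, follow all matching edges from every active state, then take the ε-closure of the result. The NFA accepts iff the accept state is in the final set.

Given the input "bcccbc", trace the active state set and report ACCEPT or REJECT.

S₀ = ε-closure({0}) = {0,1,2}
'b' @ 1: {3,4}
'c' @ 2: {1,2,5}  [accepting]
'c' @ 3: {3,4}
'c' @ 4: {1,2,5}  [accepting]
'b' @ 5: {3,4}
'c' @ 6: {1,2,5}  [accepting]
end set {1,2,5} — state 1 in

Answer: ACCEPT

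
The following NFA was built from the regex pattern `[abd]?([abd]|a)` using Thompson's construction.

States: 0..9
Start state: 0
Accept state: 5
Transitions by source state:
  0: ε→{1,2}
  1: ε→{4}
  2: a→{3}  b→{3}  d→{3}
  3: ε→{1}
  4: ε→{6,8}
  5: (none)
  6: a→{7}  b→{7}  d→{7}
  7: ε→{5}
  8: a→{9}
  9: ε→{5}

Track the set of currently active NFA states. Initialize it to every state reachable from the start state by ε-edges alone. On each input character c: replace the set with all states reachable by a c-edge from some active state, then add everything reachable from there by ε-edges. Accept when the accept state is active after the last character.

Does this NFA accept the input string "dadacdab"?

S₀ = ε-closure({0}) = {0,1,2,4,6,8}
'd' @ 1: {1,3,4,5,6,7,8}  [accepting]
'a' @ 2: {5,7,9}  [accepting]
'd' @ 3: {}  — no active states
rest 'acdab' ignored (set empty)
final: {}; accept 5 not in set

Answer: REJECT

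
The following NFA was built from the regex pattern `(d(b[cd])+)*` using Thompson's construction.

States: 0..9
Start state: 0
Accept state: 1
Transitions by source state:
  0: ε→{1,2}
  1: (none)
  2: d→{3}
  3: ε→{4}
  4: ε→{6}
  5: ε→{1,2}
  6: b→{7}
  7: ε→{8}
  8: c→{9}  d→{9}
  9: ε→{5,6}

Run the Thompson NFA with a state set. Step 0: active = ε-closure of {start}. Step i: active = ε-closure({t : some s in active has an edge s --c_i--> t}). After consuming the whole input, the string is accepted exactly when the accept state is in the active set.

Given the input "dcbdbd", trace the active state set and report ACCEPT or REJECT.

Answer: REJECT

Steps:
initial (ε-close {0}): {0,1,2}
'd' @ 1: {3,4,6}
'c' @ 2: {}  — dead — no transitions
rest 'bdbd' ignored (set empty)
final: {}; accept 1 not in set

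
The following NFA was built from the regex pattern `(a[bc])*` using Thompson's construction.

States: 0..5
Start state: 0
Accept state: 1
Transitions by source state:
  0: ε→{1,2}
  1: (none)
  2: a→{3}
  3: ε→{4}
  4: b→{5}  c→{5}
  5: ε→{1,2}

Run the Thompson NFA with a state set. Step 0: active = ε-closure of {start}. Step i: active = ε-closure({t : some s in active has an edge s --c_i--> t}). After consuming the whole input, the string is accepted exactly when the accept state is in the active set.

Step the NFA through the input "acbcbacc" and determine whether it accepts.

initial (ε-close {0}): {0,1,2}
'a' @ 1: {3,4}
'c' @ 2: {1,2,5}  [accepting]
'b' @ 3: {}  — dead — no transitions
rest 'cbacc' ignored (set empty)
final: {}; accept 1 not in set

Answer: REJECT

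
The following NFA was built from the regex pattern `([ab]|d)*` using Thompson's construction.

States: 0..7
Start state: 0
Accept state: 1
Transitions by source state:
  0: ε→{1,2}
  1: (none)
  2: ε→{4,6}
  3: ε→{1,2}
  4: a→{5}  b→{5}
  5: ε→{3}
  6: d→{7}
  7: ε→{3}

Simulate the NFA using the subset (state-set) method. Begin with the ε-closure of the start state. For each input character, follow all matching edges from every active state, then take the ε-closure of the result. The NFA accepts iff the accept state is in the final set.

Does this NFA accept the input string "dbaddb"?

S₀ = ε-closure({0}) = {0,1,2,4,6}
'd' @ 1: {1,2,3,4,6,7}  (accept∈set)
'b' @ 2: {1,2,3,4,5,6}  (accept∈set)
'a' @ 3: {1,2,3,4,5,6}  (accept∈set)
'd' @ 4: {1,2,3,4,6,7}  (accept∈set)
'd' @ 5: {1,2,3,4,6,7}  (accept∈set)
'b' @ 6: {1,2,3,4,5,6}  (accept∈set)
after full input: {1,2,3,4,5,6}  (accept=1 in)

Answer: ACCEPT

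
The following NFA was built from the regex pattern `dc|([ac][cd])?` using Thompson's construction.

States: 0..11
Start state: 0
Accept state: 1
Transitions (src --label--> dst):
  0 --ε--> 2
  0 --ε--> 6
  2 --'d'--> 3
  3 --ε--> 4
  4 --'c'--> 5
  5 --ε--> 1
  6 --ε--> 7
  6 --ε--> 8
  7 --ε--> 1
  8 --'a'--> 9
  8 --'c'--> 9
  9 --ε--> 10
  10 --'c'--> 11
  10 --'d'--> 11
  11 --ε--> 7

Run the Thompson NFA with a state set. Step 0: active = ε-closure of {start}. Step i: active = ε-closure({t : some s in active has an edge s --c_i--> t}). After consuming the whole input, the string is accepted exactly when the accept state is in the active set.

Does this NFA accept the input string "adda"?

Answer: REJECT

Trace:
initial (ε-close {0}): {0,1,2,6,7,8}
'a' @ 1: {9,10}
'd' @ 2: {1,7,11}  ✓accept
'd' @ 3: {}  — no active states
rest 'a' ignored (set empty)
end set {} — state 1 not in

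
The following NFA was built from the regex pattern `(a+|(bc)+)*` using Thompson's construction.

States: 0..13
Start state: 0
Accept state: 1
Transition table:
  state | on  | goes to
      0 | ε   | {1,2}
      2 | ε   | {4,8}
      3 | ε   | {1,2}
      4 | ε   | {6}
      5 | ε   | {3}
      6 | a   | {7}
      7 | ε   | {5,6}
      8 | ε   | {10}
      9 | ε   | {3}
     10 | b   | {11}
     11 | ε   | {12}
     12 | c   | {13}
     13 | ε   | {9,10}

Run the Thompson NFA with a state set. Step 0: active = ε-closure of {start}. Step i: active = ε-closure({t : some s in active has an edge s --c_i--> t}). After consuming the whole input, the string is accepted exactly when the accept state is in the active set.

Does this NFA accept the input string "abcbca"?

start: ε-closure({0}) = {0,1,2,4,6,8,10}
'a' @ 1: {1,2,3,4,5,6,7,8,10}  [accepting]
'b' @ 2: {11,12}
'c' @ 3: {1,2,3,4,6,8,9,10,13}  [accepting]
'b' @ 4: {11,12}
'c' @ 5: {1,2,3,4,6,8,9,10,13}  [accepting]
'a' @ 6: {1,2,3,4,5,6,7,8,10}  [accepting]
final: {1,2,3,4,5,6,7,8,10}; accept 1 in set

Answer: ACCEPT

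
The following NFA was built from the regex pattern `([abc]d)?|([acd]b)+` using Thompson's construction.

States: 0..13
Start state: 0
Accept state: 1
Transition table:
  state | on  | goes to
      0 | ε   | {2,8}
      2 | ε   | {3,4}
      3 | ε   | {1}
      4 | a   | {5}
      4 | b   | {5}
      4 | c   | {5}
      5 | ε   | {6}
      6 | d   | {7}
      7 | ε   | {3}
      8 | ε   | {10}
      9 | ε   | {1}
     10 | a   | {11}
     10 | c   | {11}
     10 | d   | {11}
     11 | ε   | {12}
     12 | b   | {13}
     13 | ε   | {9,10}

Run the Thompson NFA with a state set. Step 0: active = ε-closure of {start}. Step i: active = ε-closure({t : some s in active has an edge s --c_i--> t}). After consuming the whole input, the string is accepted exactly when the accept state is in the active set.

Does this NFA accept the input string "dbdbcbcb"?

S₀ = ε-closure({0}) = {0,1,2,3,4,8,10}
'd' @ 1: {11,12}
'b' @ 2: {1,9,10,13}  ✓accept
'd' @ 3: {11,12}
'b' @ 4: {1,9,10,13}  ✓accept
'c' @ 5: {11,12}
'b' @ 6: {1,9,10,13}  ✓accept
'c' @ 7: {11,12}
'b' @ 8: {1,9,10,13}  ✓accept
after full input: {1,9,10,13}  (accept=1 in)

Answer: ACCEPT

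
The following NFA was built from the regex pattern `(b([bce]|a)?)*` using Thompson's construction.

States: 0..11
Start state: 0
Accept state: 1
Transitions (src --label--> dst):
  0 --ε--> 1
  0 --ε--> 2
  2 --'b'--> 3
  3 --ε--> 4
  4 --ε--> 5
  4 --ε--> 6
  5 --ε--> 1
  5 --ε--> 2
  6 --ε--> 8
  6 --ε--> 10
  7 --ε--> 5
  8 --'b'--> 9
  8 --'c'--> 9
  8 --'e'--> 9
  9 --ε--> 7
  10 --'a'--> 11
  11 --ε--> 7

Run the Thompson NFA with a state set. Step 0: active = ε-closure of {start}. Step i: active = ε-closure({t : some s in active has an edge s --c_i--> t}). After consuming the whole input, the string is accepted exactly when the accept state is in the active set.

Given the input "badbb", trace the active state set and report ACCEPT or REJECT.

start: ε-closure({0}) = {0,1,2}
'b' @ 1: {1,2,3,4,5,6,8,10}  [accepting]
'a' @ 2: {1,2,5,7,11}  [accepting]
'd' @ 3: {}  — dead — no transitions
rest 'bb' ignored (set empty)
after full input: {}  (accept=1 not in)

Answer: REJECT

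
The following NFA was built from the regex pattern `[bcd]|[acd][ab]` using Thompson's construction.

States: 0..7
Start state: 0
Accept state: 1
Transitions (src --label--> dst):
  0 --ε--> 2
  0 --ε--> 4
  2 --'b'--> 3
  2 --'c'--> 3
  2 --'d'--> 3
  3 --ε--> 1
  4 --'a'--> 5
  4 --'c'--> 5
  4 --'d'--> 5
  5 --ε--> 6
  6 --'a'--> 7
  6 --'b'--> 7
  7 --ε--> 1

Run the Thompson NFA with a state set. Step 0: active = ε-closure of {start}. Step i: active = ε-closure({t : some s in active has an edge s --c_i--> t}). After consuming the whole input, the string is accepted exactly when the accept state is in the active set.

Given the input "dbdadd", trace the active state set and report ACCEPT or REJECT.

Answer: REJECT

Trace:
S₀ = ε-closure({0}) = {0,2,4}
'd' @ 1: {1,3,5,6}  [accepting]
'b' @ 2: {1,7}  [accepting]
'd' @ 3: {}  — no active states
rest 'add' ignored (set empty)
final: {}; accept 1 not in set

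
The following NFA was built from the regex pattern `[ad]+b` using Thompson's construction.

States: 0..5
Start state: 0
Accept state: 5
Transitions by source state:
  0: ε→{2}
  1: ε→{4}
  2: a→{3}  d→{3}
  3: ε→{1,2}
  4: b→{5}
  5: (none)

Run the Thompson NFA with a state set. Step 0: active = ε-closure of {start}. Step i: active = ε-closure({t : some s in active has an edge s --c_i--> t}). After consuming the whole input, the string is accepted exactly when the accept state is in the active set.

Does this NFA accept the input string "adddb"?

Answer: ACCEPT

Trace:
initial (ε-close {0}): {0,2}
'a' @ 1: {1,2,3,4}
'd' @ 2: {1,2,3,4}
'd' @ 3: {1,2,3,4}
'd' @ 4: {1,2,3,4}
'b' @ 5: {5}  (accept∈set)
final: {5}; accept 5 in set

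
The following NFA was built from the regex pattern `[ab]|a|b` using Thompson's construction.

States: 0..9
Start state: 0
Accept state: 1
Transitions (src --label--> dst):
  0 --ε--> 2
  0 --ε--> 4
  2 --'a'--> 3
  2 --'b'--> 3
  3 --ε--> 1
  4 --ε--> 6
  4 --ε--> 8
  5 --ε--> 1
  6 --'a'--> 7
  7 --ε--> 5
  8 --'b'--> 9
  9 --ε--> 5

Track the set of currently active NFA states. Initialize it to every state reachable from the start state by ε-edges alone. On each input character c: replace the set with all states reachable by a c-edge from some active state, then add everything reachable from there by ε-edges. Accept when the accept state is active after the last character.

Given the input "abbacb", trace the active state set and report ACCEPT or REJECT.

Answer: REJECT

Derivation:
S₀ = ε-closure({0}) = {0,2,4,6,8}
'a' @ 1: {1,3,5,7}  [accepting]
'b' @ 2: {}  — no active states
rest 'bacb' ignored (set empty)
after full input: {}  (accept=1 not in)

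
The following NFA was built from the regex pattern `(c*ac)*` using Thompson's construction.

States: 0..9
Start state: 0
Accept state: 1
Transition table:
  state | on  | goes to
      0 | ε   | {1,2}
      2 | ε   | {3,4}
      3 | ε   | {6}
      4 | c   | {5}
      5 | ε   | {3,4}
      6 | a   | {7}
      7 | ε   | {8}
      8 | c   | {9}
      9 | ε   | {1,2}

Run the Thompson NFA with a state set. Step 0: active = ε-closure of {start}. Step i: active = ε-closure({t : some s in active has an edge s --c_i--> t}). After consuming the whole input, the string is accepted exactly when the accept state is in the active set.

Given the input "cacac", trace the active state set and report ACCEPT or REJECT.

Answer: ACCEPT

Trace:
start: ε-closure({0}) = {0,1,2,3,4,6}
'c' @ 1: {3,4,5,6}
'a' @ 2: {7,8}
'c' @ 3: {1,2,3,4,6,9}  [accepting]
'a' @ 4: {7,8}
'c' @ 5: {1,2,3,4,6,9}  [accepting]
final: {1,2,3,4,6,9}; accept 1 in set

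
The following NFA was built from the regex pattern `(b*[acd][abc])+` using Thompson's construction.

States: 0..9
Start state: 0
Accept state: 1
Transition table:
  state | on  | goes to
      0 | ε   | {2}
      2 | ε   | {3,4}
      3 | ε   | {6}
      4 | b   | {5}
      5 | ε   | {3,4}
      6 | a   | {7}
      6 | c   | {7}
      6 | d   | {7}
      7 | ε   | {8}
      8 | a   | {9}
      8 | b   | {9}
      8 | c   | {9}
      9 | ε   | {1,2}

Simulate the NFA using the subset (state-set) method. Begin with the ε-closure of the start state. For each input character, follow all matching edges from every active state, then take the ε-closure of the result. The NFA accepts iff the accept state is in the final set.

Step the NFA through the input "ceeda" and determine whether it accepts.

S₀ = ε-closure({0}) = {0,2,3,4,6}
'c' @ 1: {7,8}
'e' @ 2: {}  — state set empty
rest 'eda' ignored (set empty)
after full input: {}  (accept=1 not in)

Answer: REJECT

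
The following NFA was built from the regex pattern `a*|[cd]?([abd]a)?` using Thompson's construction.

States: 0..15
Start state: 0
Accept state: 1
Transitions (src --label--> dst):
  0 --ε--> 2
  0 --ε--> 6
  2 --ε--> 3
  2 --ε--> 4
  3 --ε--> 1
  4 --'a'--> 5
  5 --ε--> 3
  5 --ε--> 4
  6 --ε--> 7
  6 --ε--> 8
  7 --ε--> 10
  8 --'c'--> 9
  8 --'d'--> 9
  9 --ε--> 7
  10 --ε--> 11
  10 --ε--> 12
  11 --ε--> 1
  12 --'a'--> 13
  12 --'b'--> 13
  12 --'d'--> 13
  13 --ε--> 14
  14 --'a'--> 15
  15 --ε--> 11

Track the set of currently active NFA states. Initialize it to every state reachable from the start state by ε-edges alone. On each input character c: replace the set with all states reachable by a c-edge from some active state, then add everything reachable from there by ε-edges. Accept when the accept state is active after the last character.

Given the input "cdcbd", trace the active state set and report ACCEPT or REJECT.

Answer: REJECT

Derivation:
S₀ = ε-closure({0}) = {0,1,2,3,4,6,7,8,10,11,12}
'c' @ 1: {1,7,9,10,11,12}  ✓accept
'd' @ 2: {13,14}
'c' @ 3: {}  — state set empty
rest 'bd' ignored (set empty)
after full input: {}  (accept=1 not in)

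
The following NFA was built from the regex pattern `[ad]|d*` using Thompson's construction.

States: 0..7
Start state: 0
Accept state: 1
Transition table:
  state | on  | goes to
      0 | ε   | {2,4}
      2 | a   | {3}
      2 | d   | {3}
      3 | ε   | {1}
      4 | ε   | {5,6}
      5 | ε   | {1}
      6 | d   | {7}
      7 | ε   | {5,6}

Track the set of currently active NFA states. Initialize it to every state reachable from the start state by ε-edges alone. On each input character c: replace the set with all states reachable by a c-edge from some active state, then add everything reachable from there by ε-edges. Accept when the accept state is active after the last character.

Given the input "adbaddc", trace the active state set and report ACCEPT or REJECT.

Answer: REJECT

Steps:
initial (ε-close {0}): {0,1,2,4,5,6}
'a' @ 1: {1,3}  (accept∈set)
'd' @ 2: {}  — no active states
rest 'baddc' ignored (set empty)
end set {} — state 1 not in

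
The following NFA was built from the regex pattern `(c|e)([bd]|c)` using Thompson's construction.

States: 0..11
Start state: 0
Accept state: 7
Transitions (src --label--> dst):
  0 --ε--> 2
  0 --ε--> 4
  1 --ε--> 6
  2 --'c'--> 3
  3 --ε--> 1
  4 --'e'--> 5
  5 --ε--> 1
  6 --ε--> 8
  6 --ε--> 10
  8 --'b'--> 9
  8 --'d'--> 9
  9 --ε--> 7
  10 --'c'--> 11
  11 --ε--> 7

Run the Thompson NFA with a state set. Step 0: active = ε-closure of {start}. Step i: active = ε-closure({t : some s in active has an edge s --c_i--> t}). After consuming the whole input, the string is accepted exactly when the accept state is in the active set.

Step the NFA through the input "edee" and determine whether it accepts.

Answer: REJECT

Trace:
S₀ = ε-closure({0}) = {0,2,4}
'e' @ 1: {1,5,6,8,10}
'd' @ 2: {7,9}  ✓accept
'e' @ 3: {}  — dead — no transitions
rest 'e' ignored (set empty)
end set {} — state 7 not in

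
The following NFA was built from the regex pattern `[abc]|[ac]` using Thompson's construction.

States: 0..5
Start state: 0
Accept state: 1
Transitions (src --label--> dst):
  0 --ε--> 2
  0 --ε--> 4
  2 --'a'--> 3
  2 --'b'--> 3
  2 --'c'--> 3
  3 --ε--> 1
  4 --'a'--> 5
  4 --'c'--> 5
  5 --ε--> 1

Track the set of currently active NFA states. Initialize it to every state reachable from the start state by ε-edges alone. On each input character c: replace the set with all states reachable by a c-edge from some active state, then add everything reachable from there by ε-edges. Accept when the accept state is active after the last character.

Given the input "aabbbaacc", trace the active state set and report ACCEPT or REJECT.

Answer: REJECT

Trace:
initial (ε-close {0}): {0,2,4}
'a' @ 1: {1,3,5}  ✓accept
'a' @ 2: {}  — no active states
rest 'bbbaacc' ignored (set empty)
end set {} — state 1 not in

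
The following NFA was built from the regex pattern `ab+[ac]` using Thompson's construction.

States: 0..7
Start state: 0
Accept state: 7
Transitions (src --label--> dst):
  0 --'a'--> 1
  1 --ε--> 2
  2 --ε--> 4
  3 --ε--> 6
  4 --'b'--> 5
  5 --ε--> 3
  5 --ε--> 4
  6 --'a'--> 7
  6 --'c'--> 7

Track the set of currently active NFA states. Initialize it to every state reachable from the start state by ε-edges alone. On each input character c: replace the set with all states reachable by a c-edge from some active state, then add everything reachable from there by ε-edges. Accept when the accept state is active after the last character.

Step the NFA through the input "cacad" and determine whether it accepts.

initial (ε-close {0}): {0}
'c' @ 1: {}  — dead — no transitions
rest 'acad' ignored (set empty)
after full input: {}  (accept=7 not in)

Answer: REJECT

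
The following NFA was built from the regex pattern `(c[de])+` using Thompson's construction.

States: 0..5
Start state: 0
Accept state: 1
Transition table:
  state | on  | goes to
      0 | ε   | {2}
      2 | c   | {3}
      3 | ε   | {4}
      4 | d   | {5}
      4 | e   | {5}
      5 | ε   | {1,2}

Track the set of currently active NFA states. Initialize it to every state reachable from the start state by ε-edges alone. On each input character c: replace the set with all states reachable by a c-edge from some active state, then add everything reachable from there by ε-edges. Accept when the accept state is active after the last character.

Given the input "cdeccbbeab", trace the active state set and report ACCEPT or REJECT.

Answer: REJECT

Trace:
initial (ε-close {0}): {0,2}
'c' @ 1: {3,4}
'd' @ 2: {1,2,5}  ✓accept
'e' @ 3: {}  — dead — no transitions
rest 'ccbbeab' ignored (set empty)
after full input: {}  (accept=1 not in)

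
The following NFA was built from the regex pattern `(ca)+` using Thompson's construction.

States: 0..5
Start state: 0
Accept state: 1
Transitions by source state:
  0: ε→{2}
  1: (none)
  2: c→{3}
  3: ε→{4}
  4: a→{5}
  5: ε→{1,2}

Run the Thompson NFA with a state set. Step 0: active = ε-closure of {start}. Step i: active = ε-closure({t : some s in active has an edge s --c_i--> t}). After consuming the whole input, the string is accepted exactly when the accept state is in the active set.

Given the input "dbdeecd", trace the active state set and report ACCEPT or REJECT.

start: ε-closure({0}) = {0,2}
'd' @ 1: {}  — no active states
rest 'bdeecd' ignored (set empty)
final: {}; accept 1 not in set

Answer: REJECT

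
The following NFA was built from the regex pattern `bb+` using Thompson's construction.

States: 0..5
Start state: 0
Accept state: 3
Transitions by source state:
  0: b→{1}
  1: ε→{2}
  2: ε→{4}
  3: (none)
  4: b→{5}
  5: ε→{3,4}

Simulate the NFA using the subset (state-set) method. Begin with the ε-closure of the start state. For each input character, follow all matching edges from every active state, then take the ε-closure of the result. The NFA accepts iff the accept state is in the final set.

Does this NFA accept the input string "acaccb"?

initial (ε-close {0}): {0}
'a' @ 1: {}  — dead — no transitions
rest 'caccb' ignored (set empty)
final: {}; accept 3 not in set

Answer: REJECT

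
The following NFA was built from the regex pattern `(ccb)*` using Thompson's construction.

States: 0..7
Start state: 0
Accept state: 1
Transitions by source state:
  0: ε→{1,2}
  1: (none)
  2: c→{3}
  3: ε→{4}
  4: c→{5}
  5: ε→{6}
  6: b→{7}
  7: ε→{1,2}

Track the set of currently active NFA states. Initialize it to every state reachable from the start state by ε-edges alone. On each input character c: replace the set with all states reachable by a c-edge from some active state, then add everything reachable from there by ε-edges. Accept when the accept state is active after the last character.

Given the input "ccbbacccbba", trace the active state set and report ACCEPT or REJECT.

S₀ = ε-closure({0}) = {0,1,2}
'c' @ 1: {3,4}
'c' @ 2: {5,6}
'b' @ 3: {1,2,7}  ✓accept
'b' @ 4: {}  — dead — no transitions
rest 'acccbba' ignored (set empty)
final: {}; accept 1 not in set

Answer: REJECT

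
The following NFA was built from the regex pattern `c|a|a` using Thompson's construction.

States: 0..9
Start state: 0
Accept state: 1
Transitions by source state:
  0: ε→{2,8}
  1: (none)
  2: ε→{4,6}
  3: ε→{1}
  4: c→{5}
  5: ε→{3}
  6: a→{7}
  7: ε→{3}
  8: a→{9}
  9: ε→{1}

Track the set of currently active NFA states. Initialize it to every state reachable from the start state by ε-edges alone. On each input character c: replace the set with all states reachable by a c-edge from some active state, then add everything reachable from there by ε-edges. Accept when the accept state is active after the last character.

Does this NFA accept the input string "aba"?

Answer: REJECT

Trace:
start: ε-closure({0}) = {0,2,4,6,8}
'a' @ 1: {1,3,7,9}  (accept∈set)
'b' @ 2: {}  — state set empty
rest 'a' ignored (set empty)
final: {}; accept 1 not in set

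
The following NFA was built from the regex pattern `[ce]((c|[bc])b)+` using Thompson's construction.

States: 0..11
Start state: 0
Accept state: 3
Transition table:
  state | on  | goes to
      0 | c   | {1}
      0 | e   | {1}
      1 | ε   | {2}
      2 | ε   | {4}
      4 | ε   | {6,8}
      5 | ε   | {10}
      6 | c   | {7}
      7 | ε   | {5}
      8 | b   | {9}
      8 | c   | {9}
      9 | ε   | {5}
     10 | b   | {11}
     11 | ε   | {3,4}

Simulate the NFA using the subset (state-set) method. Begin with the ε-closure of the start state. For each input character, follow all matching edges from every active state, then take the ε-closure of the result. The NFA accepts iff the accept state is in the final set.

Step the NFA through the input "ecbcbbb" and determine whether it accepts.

Answer: ACCEPT

Derivation:
initial (ε-close {0}): {0}
'e' @ 1: {1,2,4,6,8}
'c' @ 2: {5,7,9,10}
'b' @ 3: {3,4,6,8,11}  [accepting]
'c' @ 4: {5,7,9,10}
'b' @ 5: {3,4,6,8,11}  [accepting]
'b' @ 6: {5,9,10}
'b' @ 7: {3,4,6,8,11}  [accepting]
final: {3,4,6,8,11}; accept 3 in set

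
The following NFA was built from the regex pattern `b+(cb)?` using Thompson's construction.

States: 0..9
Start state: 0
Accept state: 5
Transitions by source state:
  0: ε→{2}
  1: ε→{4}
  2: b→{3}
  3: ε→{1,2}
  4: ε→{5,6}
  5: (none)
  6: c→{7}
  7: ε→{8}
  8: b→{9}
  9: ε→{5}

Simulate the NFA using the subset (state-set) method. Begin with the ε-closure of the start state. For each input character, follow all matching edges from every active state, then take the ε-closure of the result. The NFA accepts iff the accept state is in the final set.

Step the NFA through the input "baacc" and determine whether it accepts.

start: ε-closure({0}) = {0,2}
'b' @ 1: {1,2,3,4,5,6}  ✓accept
'a' @ 2: {}  — state set empty
rest 'acc' ignored (set empty)
after full input: {}  (accept=5 not in)

Answer: REJECT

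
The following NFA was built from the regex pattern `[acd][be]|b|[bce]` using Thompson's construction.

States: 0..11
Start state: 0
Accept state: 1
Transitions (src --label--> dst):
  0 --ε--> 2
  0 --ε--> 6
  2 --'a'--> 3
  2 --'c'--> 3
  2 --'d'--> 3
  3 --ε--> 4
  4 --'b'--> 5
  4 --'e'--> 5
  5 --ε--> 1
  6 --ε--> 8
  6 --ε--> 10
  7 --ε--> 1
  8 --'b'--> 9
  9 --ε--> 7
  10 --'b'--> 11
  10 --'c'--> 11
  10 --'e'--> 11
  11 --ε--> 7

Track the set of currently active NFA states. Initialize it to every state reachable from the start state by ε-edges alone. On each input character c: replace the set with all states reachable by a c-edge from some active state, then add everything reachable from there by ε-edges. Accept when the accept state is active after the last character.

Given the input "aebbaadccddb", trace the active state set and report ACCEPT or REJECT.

initial (ε-close {0}): {0,2,6,8,10}
'a' @ 1: {3,4}
'e' @ 2: {1,5}  (accept∈set)
'b' @ 3: {}  — state set empty
rest 'baadccddb' ignored (set empty)
after full input: {}  (accept=1 not in)

Answer: REJECT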